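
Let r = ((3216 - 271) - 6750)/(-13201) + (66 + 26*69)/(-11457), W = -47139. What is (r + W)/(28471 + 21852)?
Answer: -2376488378366/2537014871937 ≈ -0.93673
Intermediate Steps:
r = 6346675/50414619 (r = (2945 - 6750)*(-1/13201) + (66 + 1794)*(-1/11457) = -3805*(-1/13201) + 1860*(-1/11457) = 3805/13201 - 620/3819 = 6346675/50414619 ≈ 0.12589)
(r + W)/(28471 + 21852) = (6346675/50414619 - 47139)/(28471 + 21852) = -2376488378366/50414619/50323 = -2376488378366/50414619*1/50323 = -2376488378366/2537014871937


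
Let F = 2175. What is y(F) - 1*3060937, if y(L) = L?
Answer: -3058762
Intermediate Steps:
y(F) - 1*3060937 = 2175 - 1*3060937 = 2175 - 3060937 = -3058762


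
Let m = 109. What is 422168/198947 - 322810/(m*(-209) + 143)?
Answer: 5269937161/321697299 ≈ 16.382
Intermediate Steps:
422168/198947 - 322810/(m*(-209) + 143) = 422168/198947 - 322810/(109*(-209) + 143) = 422168*(1/198947) - 322810/(-22781 + 143) = 422168/198947 - 322810/(-22638) = 422168/198947 - 322810*(-1/22638) = 422168/198947 + 161405/11319 = 5269937161/321697299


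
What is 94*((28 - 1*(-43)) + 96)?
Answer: 15698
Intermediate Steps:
94*((28 - 1*(-43)) + 96) = 94*((28 + 43) + 96) = 94*(71 + 96) = 94*167 = 15698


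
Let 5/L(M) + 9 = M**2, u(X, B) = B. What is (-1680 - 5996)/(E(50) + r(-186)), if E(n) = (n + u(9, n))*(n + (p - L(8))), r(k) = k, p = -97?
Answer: 2222/1417 ≈ 1.5681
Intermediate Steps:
L(M) = 5/(-9 + M**2)
E(n) = 2*n*(-1068/11 + n) (E(n) = (n + n)*(n + (-97 - 5/(-9 + 8**2))) = (2*n)*(n + (-97 - 5/(-9 + 64))) = (2*n)*(n + (-97 - 5/55)) = (2*n)*(n + (-97 - 1*1/11)) = (2*n)*(n + (-97 - 1/11)) = (2*n)*(n - 1068/11) = (2*n)*(-1068/11 + n) = 2*n*(-1068/11 + n))
(-1680 - 5996)/(E(50) + r(-186)) = (-1680 - 5996)/((2/11)*50*(-1068 + 11*50) - 186) = -7676/((2/11)*50*(-1068 + 550) - 186) = -7676/((2/11)*50*(-518) - 186) = -7676/(-51800/11 - 186) = -7676/(-53846/11) = -7676*(-11/53846) = 2222/1417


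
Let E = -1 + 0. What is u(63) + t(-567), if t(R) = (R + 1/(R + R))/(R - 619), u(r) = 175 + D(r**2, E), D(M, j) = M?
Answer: 5574008035/1344924 ≈ 4144.5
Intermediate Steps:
E = -1
u(r) = 175 + r**2
t(R) = (R + 1/(2*R))/(-619 + R)
u(63) + t(-567) = (175 + 63**2) + (1/2 + (-567)**2)/((-567)*(-619 - 567)) = (175 + 3969) - 1/567*(1/2 + 321489)/(-1186) = 4144 - 1/567*(-1/1186)*642979/2 = 4144 + 642979/1344924 = 5574008035/1344924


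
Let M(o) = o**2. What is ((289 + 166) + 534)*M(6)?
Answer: 35604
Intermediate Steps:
((289 + 166) + 534)*M(6) = ((289 + 166) + 534)*6**2 = (455 + 534)*36 = 989*36 = 35604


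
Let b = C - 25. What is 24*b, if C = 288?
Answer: 6312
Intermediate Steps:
b = 263 (b = 288 - 25 = 263)
24*b = 24*263 = 6312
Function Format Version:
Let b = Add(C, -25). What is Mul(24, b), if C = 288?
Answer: 6312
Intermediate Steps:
b = 263 (b = Add(288, -25) = 263)
Mul(24, b) = Mul(24, 263) = 6312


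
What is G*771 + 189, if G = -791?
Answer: -609672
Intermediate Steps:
G*771 + 189 = -791*771 + 189 = -609861 + 189 = -609672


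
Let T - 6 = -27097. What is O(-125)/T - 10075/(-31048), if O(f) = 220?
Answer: 266111265/841121368 ≈ 0.31638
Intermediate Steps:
T = -27091 (T = 6 - 27097 = -27091)
O(-125)/T - 10075/(-31048) = 220/(-27091) - 10075/(-31048) = 220*(-1/27091) - 10075*(-1/31048) = -220/27091 + 10075/31048 = 266111265/841121368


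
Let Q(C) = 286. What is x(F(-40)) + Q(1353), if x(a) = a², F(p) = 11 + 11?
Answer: 770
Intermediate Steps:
F(p) = 22
x(F(-40)) + Q(1353) = 22² + 286 = 484 + 286 = 770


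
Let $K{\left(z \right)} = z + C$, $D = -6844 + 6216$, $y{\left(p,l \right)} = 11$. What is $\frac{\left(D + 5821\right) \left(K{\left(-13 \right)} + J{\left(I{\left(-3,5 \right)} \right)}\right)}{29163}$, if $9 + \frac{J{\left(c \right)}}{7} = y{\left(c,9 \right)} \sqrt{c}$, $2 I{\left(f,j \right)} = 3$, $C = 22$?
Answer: $- \frac{93474}{9721} + \frac{133287 \sqrt{6}}{19442} \approx 7.1771$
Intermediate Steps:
$I{\left(f,j \right)} = \frac{3}{2}$ ($I{\left(f,j \right)} = \frac{1}{2} \cdot 3 = \frac{3}{2}$)
$J{\left(c \right)} = -63 + 77 \sqrt{c}$ ($J{\left(c \right)} = -63 + 7 \cdot 11 \sqrt{c} = -63 + 77 \sqrt{c}$)
$D = -628$
$K{\left(z \right)} = 22 + z$ ($K{\left(z \right)} = z + 22 = 22 + z$)
$\frac{\left(D + 5821\right) \left(K{\left(-13 \right)} + J{\left(I{\left(-3,5 \right)} \right)}\right)}{29163} = \frac{\left(-628 + 5821\right) \left(\left(22 - 13\right) - \left(63 - 77 \sqrt{\frac{3}{2}}\right)\right)}{29163} = 5193 \left(9 - \left(63 - 77 \frac{\sqrt{6}}{2}\right)\right) \frac{1}{29163} = 5193 \left(9 - \left(63 - \frac{77 \sqrt{6}}{2}\right)\right) \frac{1}{29163} = 5193 \left(-54 + \frac{77 \sqrt{6}}{2}\right) \frac{1}{29163} = \left(-280422 + \frac{399861 \sqrt{6}}{2}\right) \frac{1}{29163} = - \frac{93474}{9721} + \frac{133287 \sqrt{6}}{19442}$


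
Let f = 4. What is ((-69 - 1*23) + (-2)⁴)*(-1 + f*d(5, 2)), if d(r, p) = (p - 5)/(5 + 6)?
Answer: 1748/11 ≈ 158.91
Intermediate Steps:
d(r, p) = -5/11 + p/11 (d(r, p) = (-5 + p)/11 = (-5 + p)*(1/11) = -5/11 + p/11)
((-69 - 1*23) + (-2)⁴)*(-1 + f*d(5, 2)) = ((-69 - 1*23) + (-2)⁴)*(-1 + 4*(-5/11 + (1/11)*2)) = ((-69 - 23) + 16)*(-1 + 4*(-5/11 + 2/11)) = (-92 + 16)*(-1 + 4*(-3/11)) = -76*(-1 - 12/11) = -76*(-23/11) = 1748/11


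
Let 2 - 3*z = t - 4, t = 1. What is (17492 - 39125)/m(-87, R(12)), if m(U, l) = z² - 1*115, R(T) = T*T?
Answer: 194697/1010 ≈ 192.77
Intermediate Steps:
R(T) = T²
z = 5/3 (z = ⅔ - (1 - 4)/3 = ⅔ - ⅓*(-3) = ⅔ + 1 = 5/3 ≈ 1.6667)
m(U, l) = -1010/9 (m(U, l) = (5/3)² - 1*115 = 25/9 - 115 = -1010/9)
(17492 - 39125)/m(-87, R(12)) = (17492 - 39125)/(-1010/9) = -21633*(-9/1010) = 194697/1010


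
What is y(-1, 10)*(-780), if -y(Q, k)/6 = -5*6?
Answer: -140400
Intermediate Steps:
y(Q, k) = 180 (y(Q, k) = -(-30)*6 = -6*(-30) = 180)
y(-1, 10)*(-780) = 180*(-780) = -140400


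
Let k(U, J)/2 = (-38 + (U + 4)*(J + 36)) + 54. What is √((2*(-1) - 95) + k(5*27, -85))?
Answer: I*√13687 ≈ 116.99*I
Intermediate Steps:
k(U, J) = 32 + 2*(4 + U)*(36 + J) (k(U, J) = 2*((-38 + (U + 4)*(J + 36)) + 54) = 2*((-38 + (4 + U)*(36 + J)) + 54) = 2*(16 + (4 + U)*(36 + J)) = 32 + 2*(4 + U)*(36 + J))
√((2*(-1) - 95) + k(5*27, -85)) = √((2*(-1) - 95) + (320 + 8*(-85) + 72*(5*27) + 2*(-85)*(5*27))) = √((-2 - 95) + (320 - 680 + 72*135 + 2*(-85)*135)) = √(-97 + (320 - 680 + 9720 - 22950)) = √(-97 - 13590) = √(-13687) = I*√13687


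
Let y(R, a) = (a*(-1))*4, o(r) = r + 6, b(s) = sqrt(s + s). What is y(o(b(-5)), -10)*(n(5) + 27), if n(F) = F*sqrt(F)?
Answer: 1080 + 200*sqrt(5) ≈ 1527.2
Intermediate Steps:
b(s) = sqrt(2)*sqrt(s) (b(s) = sqrt(2*s) = sqrt(2)*sqrt(s))
o(r) = 6 + r
y(R, a) = -4*a (y(R, a) = -a*4 = -4*a)
n(F) = F**(3/2)
y(o(b(-5)), -10)*(n(5) + 27) = (-4*(-10))*(5**(3/2) + 27) = 40*(5*sqrt(5) + 27) = 40*(27 + 5*sqrt(5)) = 1080 + 200*sqrt(5)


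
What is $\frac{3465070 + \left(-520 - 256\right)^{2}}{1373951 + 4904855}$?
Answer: $\frac{2033623}{3139403} \approx 0.64777$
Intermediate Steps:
$\frac{3465070 + \left(-520 - 256\right)^{2}}{1373951 + 4904855} = \frac{3465070 + \left(-776\right)^{2}}{6278806} = \left(3465070 + 602176\right) \frac{1}{6278806} = 4067246 \cdot \frac{1}{6278806} = \frac{2033623}{3139403}$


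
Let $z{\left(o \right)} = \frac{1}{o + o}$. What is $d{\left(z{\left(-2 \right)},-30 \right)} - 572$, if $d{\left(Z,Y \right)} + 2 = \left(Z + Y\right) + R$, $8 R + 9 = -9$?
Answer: $- \frac{1213}{2} \approx -606.5$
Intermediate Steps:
$R = - \frac{9}{4}$ ($R = - \frac{9}{8} + \frac{1}{8} \left(-9\right) = - \frac{9}{8} - \frac{9}{8} = - \frac{9}{4} \approx -2.25$)
$z{\left(o \right)} = \frac{1}{2 o}$
$d{\left(Z,Y \right)} = - \frac{17}{4} + Y + Z$ ($d{\left(Z,Y \right)} = -2 - \left(\frac{9}{4} - Y - Z\right) = -2 + \left(- \frac{9}{4} + Y + Z\right) = - \frac{17}{4} + Y + Z$)
$d{\left(z{\left(-2 \right)},-30 \right)} - 572 = \left(- \frac{17}{4} - 30 + \frac{1}{2 \left(-2\right)}\right) - 572 = \left(- \frac{17}{4} - 30 + \frac{1}{2} \left(- \frac{1}{2}\right)\right) - 572 = \left(- \frac{17}{4} - 30 - \frac{1}{4}\right) - 572 = - \frac{69}{2} - 572 = - \frac{1213}{2}$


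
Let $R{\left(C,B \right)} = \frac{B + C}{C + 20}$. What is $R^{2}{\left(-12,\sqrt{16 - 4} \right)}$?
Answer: $\frac{\left(6 - \sqrt{3}\right)^{2}}{16} \approx 1.1385$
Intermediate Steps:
$R{\left(C,B \right)} = \frac{B + C}{20 + C}$
$R^{2}{\left(-12,\sqrt{16 - 4} \right)} = \left(\frac{\sqrt{16 - 4} - 12}{20 - 12}\right)^{2} = \left(\frac{\sqrt{12} - 12}{8}\right)^{2} = \left(\frac{2 \sqrt{3} - 12}{8}\right)^{2} = \left(\frac{-12 + 2 \sqrt{3}}{8}\right)^{2} = \left(- \frac{3}{2} + \frac{\sqrt{3}}{4}\right)^{2}$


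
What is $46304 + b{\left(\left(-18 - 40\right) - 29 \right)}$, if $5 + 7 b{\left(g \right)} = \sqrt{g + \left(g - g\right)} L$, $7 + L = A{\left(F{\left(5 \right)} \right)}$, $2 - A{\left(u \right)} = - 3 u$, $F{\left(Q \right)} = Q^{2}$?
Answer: $\frac{324123}{7} + 10 i \sqrt{87} \approx 46303.0 + 93.274 i$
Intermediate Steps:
$A{\left(u \right)} = 2 + 3 u$ ($A{\left(u \right)} = 2 - - 3 u = 2 + 3 u$)
$L = 70$ ($L = -7 + \left(2 + 3 \cdot 5^{2}\right) = -7 + \left(2 + 3 \cdot 25\right) = -7 + \left(2 + 75\right) = -7 + 77 = 70$)
$b{\left(g \right)} = - \frac{5}{7} + 10 \sqrt{g}$ ($b{\left(g \right)} = - \frac{5}{7} + \frac{\sqrt{g + \left(g - g\right)} 70}{7} = - \frac{5}{7} + \frac{\sqrt{g + 0} \cdot 70}{7} = - \frac{5}{7} + \frac{\sqrt{g} 70}{7} = - \frac{5}{7} + \frac{70 \sqrt{g}}{7} = - \frac{5}{7} + 10 \sqrt{g}$)
$46304 + b{\left(\left(-18 - 40\right) - 29 \right)} = 46304 - \left(\frac{5}{7} - 10 \sqrt{\left(-18 - 40\right) - 29}\right) = 46304 - \left(\frac{5}{7} - 10 \sqrt{-58 - 29}\right) = 46304 - \left(\frac{5}{7} - 10 \sqrt{-87}\right) = 46304 - \left(\frac{5}{7} - 10 i \sqrt{87}\right) = \frac{324123}{7} + 10 i \sqrt{87}$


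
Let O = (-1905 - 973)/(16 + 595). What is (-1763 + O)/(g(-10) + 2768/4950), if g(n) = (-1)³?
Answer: 2673175725/666601 ≈ 4010.2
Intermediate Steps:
O = -2878/611 ≈ -4.7103
g(n) = -1
(-1763 + O)/(g(-10) + 2768/4950) = (-1763 - 2878/611)/(-1 + 2768/4950) = -1080071/(611*(-1 + 2768*(1/4950))) = -1080071/(611*(-1 + 1384/2475)) = -1080071/(611*(-1091/2475)) = -1080071/611*(-2475/1091) = 2673175725/666601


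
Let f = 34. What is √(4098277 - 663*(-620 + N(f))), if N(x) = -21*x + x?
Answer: √4960177 ≈ 2227.1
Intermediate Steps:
N(x) = -20*x
√(4098277 - 663*(-620 + N(f))) = √(4098277 - 663*(-620 - 20*34)) = √(4098277 - 663*(-620 - 680)) = √(4098277 - 663*(-1300)) = √(4098277 + 861900) = √4960177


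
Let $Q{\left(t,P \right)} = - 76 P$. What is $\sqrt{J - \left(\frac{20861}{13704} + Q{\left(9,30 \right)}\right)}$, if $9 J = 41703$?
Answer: $\frac{\sqrt{324524516502}}{6852} \approx 83.139$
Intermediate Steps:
$J = \frac{13901}{3}$ ($J = \frac{1}{9} \cdot 41703 = \frac{13901}{3} \approx 4633.7$)
$\sqrt{J - \left(\frac{20861}{13704} + Q{\left(9,30 \right)}\right)} = \sqrt{\frac{13901}{3} + \left(\frac{20861}{-13704} - \left(-76\right) 30\right)} = \sqrt{\frac{13901}{3} + \left(20861 \left(- \frac{1}{13704}\right) - -2280\right)} = \sqrt{\frac{13901}{3} + \left(- \frac{20861}{13704} + 2280\right)} = \sqrt{\frac{13901}{3} + \frac{31224259}{13704}} = \sqrt{\frac{94724027}{13704}} = \frac{\sqrt{324524516502}}{6852}$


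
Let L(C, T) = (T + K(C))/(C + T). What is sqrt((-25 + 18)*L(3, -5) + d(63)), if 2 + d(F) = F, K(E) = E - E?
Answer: sqrt(174)/2 ≈ 6.5955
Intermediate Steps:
K(E) = 0
d(F) = -2 + F
L(C, T) = T/(C + T) (L(C, T) = (T + 0)/(C + T) = T/(C + T))
sqrt((-25 + 18)*L(3, -5) + d(63)) = sqrt((-25 + 18)*(-5/(3 - 5)) + (-2 + 63)) = sqrt(-(-35)/(-2) + 61) = sqrt(-(-35)*(-1)/2 + 61) = sqrt(-7*5/2 + 61) = sqrt(-35/2 + 61) = sqrt(87/2) = sqrt(174)/2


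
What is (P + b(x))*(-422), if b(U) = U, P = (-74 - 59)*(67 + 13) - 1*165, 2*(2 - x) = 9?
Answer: 4560765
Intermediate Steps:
x = -5/2 (x = 2 - ½*9 = 2 - 9/2 = -5/2 ≈ -2.5000)
P = -10805 (P = -133*80 - 165 = -10640 - 165 = -10805)
(P + b(x))*(-422) = (-10805 - 5/2)*(-422) = -21615/2*(-422) = 4560765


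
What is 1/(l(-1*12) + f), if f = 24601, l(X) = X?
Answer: 1/24589 ≈ 4.0669e-5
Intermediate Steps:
1/(l(-1*12) + f) = 1/(-1*12 + 24601) = 1/(-12 + 24601) = 1/24589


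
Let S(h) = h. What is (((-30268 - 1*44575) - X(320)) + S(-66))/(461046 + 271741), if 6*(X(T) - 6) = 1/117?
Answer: -52590331/514416474 ≈ -0.10223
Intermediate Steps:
X(T) = 4213/702 (X(T) = 6 + (⅙)/117 = 6 + (⅙)*(1/117) = 6 + 1/702 = 4213/702)
(((-30268 - 1*44575) - X(320)) + S(-66))/(461046 + 271741) = (((-30268 - 1*44575) - 1*4213/702) - 66)/(461046 + 271741) = (((-30268 - 44575) - 4213/702) - 66)/732787 = ((-74843 - 4213/702) - 66)*(1/732787) = (-52543999/702 - 66)*(1/732787) = -52590331/702*1/732787 = -52590331/514416474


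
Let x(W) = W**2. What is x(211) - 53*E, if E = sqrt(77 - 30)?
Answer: 44521 - 53*sqrt(47) ≈ 44158.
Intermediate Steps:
E = sqrt(47) ≈ 6.8557
x(211) - 53*E = 211**2 - 53*sqrt(47) = 44521 - 53*sqrt(47)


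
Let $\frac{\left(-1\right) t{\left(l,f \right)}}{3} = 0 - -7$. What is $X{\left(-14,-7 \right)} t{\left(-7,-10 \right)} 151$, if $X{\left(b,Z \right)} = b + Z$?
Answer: $66591$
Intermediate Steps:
$X{\left(b,Z \right)} = Z + b$
$t{\left(l,f \right)} = -21$ ($t{\left(l,f \right)} = - 3 \left(0 - -7\right) = - 3 \left(0 + 7\right) = \left(-3\right) 7 = -21$)
$X{\left(-14,-7 \right)} t{\left(-7,-10 \right)} 151 = \left(-7 - 14\right) \left(-21\right) 151 = \left(-21\right) \left(-21\right) 151 = 441 \cdot 151 = 66591$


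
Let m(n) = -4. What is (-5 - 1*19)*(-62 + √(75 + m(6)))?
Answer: 1488 - 24*√71 ≈ 1285.8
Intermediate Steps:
(-5 - 1*19)*(-62 + √(75 + m(6))) = (-5 - 1*19)*(-62 + √(75 - 4)) = (-5 - 19)*(-62 + √71) = -24*(-62 + √71) = 1488 - 24*√71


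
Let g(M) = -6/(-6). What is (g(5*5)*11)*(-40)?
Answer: -440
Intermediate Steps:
g(M) = 1 (g(M) = -6*(-⅙) = 1)
(g(5*5)*11)*(-40) = (1*11)*(-40) = 11*(-40) = -440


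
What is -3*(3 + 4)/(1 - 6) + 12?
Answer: 81/5 ≈ 16.200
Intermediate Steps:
-3*(3 + 4)/(1 - 6) + 12 = -21/(-5) + 12 = -21*(-1)/5 + 12 = -3*(-7/5) + 12 = 21/5 + 12 = 81/5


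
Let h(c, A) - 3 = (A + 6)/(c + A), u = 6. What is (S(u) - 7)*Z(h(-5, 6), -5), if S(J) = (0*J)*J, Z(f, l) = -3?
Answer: 21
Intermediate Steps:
h(c, A) = 3 + (6 + A)/(A + c) (h(c, A) = 3 + (A + 6)/(c + A) = 3 + (6 + A)/(A + c))
S(J) = 0 (S(J) = 0*J = 0)
(S(u) - 7)*Z(h(-5, 6), -5) = (0 - 7)*(-3) = -7*(-3) = 21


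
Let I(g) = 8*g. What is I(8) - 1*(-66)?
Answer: 130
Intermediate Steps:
I(8) - 1*(-66) = 8*8 - 1*(-66) = 64 + 66 = 130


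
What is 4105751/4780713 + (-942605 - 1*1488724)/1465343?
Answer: -5607152669984/7005384329559 ≈ -0.80041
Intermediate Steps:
4105751/4780713 + (-942605 - 1*1488724)/1465343 = 4105751*(1/4780713) + (-942605 - 1488724)*(1/1465343) = 4105751/4780713 - 2431329*1/1465343 = 4105751/4780713 - 2431329/1465343 = -5607152669984/7005384329559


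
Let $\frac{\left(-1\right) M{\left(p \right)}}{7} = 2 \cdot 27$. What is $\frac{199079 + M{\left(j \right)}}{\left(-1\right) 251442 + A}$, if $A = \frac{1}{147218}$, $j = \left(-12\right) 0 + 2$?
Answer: $- \frac{29252363818}{37016788355} \approx -0.79025$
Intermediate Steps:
$j = 2$ ($j = 0 + 2 = 2$)
$A = \frac{1}{147218} \approx 6.7926 \cdot 10^{-6}$
$M{\left(p \right)} = -378$ ($M{\left(p \right)} = - 7 \cdot 2 \cdot 27 = \left(-7\right) 54 = -378$)
$\frac{199079 + M{\left(j \right)}}{\left(-1\right) 251442 + A} = \frac{199079 - 378}{\left(-1\right) 251442 + \frac{1}{147218}} = \frac{198701}{-251442 + \frac{1}{147218}} = \frac{198701}{- \frac{37016788355}{147218}} = 198701 \left(- \frac{147218}{37016788355}\right) = - \frac{29252363818}{37016788355}$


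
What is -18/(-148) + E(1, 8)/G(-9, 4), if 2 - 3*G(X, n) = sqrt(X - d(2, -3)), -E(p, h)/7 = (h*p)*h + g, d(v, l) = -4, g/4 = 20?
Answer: 9*(sqrt(5) - 24862*I)/(74*(sqrt(5) + 2*I)) ≈ -671.88 - 751.32*I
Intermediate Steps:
g = 80 (g = 4*20 = 80)
E(p, h) = -560 - 7*p*h**2 (E(p, h) = -7*((h*p)*h + 80) = -7*(p*h**2 + 80) = -7*(80 + p*h**2) = -560 - 7*p*h**2)
G(X, n) = 2/3 - sqrt(4 + X)/3 (G(X, n) = 2/3 - sqrt(X - 1*(-4))/3 = 2/3 - sqrt(X + 4)/3 = 2/3 - sqrt(4 + X)/3)
-18/(-148) + E(1, 8)/G(-9, 4) = -18/(-148) + (-560 - 7*1*8**2)/(2/3 - sqrt(4 - 9)/3) = -18*(-1/148) + (-560 - 7*1*64)/(2/3 - I*sqrt(5)/3) = 9/74 + (-560 - 448)/(2/3 - I*sqrt(5)/3) = 9/74 - 1008/(2/3 - I*sqrt(5)/3)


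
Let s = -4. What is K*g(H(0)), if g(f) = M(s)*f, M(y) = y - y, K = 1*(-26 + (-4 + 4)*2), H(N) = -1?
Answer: 0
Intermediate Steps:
K = -26 (K = 1*(-26 + 0*2) = 1*(-26 + 0) = 1*(-26) = -26)
M(y) = 0
g(f) = 0 (g(f) = 0*f = 0)
K*g(H(0)) = -26*0 = 0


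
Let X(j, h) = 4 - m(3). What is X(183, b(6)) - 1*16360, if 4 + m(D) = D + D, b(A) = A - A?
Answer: -16358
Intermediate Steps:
b(A) = 0
m(D) = -4 + 2*D (m(D) = -4 + (D + D) = -4 + 2*D)
X(j, h) = 2 (X(j, h) = 4 - (-4 + 2*3) = 4 - (-4 + 6) = 4 - 1*2 = 4 - 2 = 2)
X(183, b(6)) - 1*16360 = 2 - 1*16360 = 2 - 16360 = -16358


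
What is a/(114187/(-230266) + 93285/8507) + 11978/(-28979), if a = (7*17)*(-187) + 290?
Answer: -1247001194659605752/594329586553979 ≈ -2098.2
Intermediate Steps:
a = -21963 (a = 119*(-187) + 290 = -22253 + 290 = -21963)
a/(114187/(-230266) + 93285/8507) + 11978/(-28979) = -21963/(114187/(-230266) + 93285/8507) + 11978/(-28979) = -21963/(114187*(-1/230266) + 93285*(1/8507)) + 11978*(-1/28979) = -21963/(-114187/230266 + 93285/8507) - 11978/28979 = -21963/20508975001/1958872862 - 11978/28979 = -21963*1958872862/20508975001 - 11978/28979 = -43022724668106/20508975001 - 11978/28979 = -1247001194659605752/594329586553979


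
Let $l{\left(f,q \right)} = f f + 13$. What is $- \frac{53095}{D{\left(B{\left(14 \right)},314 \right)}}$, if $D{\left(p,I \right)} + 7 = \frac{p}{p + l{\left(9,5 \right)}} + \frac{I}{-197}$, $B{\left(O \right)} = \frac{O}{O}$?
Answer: $\frac{24235925}{3918} \approx 6185.8$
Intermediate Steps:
$B{\left(O \right)} = 1$
$l{\left(f,q \right)} = 13 + f^{2}$ ($l{\left(f,q \right)} = f^{2} + 13 = 13 + f^{2}$)
$D{\left(p,I \right)} = -7 - \frac{I}{197} + \frac{p}{94 + p}$ ($D{\left(p,I \right)} = -7 + \left(\frac{p}{p + \left(13 + 9^{2}\right)} + \frac{I}{-197}\right) = -7 - \left(\frac{I}{197} - \frac{p}{p + \left(13 + 81\right)}\right) = -7 - \left(\frac{I}{197} - \frac{p}{p + 94}\right) = -7 - \left(\frac{I}{197} - \frac{p}{94 + p}\right) = -7 - \frac{I}{197} + \frac{p}{94 + p}$)
$- \frac{53095}{D{\left(B{\left(14 \right)},314 \right)}} = - \frac{53095}{\frac{1}{197} \frac{1}{94 + 1} \left(-129626 - 1182 - 29516 - 314 \cdot 1\right)} = - \frac{53095}{\frac{1}{197} \cdot \frac{1}{95} \left(-129626 - 1182 - 29516 - 314\right)} = - \frac{53095}{\frac{1}{197} \cdot \frac{1}{95} \left(-160638\right)} = - \frac{53095}{- \frac{160638}{18715}} = \left(-53095\right) \left(- \frac{18715}{160638}\right) = \frac{24235925}{3918}$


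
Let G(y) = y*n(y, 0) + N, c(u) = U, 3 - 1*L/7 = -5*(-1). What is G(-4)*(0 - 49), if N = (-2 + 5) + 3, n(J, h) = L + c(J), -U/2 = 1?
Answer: -3430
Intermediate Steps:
L = -14 (L = 21 - (-35)*(-1) = 21 - 7*5 = 21 - 35 = -14)
U = -2 (U = -2*1 = -2)
c(u) = -2
n(J, h) = -16 (n(J, h) = -14 - 2 = -16)
N = 6 (N = 3 + 3 = 6)
G(y) = 6 - 16*y (G(y) = y*(-16) + 6 = -16*y + 6 = 6 - 16*y)
G(-4)*(0 - 49) = (6 - 16*(-4))*(0 - 49) = (6 + 64)*(-49) = 70*(-49) = -3430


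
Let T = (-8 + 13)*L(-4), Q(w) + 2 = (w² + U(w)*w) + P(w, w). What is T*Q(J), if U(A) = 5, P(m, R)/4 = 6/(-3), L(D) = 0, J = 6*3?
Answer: 0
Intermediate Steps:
J = 18
P(m, R) = -8 (P(m, R) = 4*(6/(-3)) = 4*(6*(-⅓)) = 4*(-2) = -8)
Q(w) = -10 + w² + 5*w (Q(w) = -2 + ((w² + 5*w) - 8) = -2 + (-8 + w² + 5*w) = -10 + w² + 5*w)
T = 0 (T = (-8 + 13)*0 = 5*0 = 0)
T*Q(J) = 0*(-10 + 18² + 5*18) = 0*(-10 + 324 + 90) = 0*404 = 0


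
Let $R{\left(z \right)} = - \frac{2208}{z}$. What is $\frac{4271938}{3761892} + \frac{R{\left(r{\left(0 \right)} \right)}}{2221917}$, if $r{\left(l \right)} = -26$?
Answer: $\frac{20566457462611}{18110325538422} \approx 1.1356$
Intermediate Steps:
$\frac{4271938}{3761892} + \frac{R{\left(r{\left(0 \right)} \right)}}{2221917} = \frac{4271938}{3761892} + \frac{\left(-2208\right) \frac{1}{-26}}{2221917} = 4271938 \cdot \frac{1}{3761892} + \left(-2208\right) \left(- \frac{1}{26}\right) \frac{1}{2221917} = \frac{2135969}{1880946} + \frac{1104}{13} \cdot \frac{1}{2221917} = \frac{2135969}{1880946} + \frac{368}{9628307} = \frac{20566457462611}{18110325538422}$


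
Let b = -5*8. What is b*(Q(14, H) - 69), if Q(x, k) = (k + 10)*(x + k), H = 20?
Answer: -38040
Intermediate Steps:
Q(x, k) = (10 + k)*(k + x)
b = -40
b*(Q(14, H) - 69) = -40*((20² + 10*20 + 10*14 + 20*14) - 69) = -40*((400 + 200 + 140 + 280) - 69) = -40*(1020 - 69) = -40*951 = -38040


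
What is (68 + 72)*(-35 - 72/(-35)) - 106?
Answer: -4718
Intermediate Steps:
(68 + 72)*(-35 - 72/(-35)) - 106 = 140*(-35 - 72*(-1)/35) - 106 = 140*(-35 - 1*(-72/35)) - 106 = 140*(-35 + 72/35) - 106 = 140*(-1153/35) - 106 = -4612 - 106 = -4718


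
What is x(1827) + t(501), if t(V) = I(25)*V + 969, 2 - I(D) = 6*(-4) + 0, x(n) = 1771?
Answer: 15766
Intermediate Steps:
I(D) = 26 (I(D) = 2 - (6*(-4) + 0) = 2 - (-24 + 0) = 2 - 1*(-24) = 2 + 24 = 26)
t(V) = 969 + 26*V (t(V) = 26*V + 969 = 969 + 26*V)
x(1827) + t(501) = 1771 + (969 + 26*501) = 1771 + (969 + 13026) = 1771 + 13995 = 15766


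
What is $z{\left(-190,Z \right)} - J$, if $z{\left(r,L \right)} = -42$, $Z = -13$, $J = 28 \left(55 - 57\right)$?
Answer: $14$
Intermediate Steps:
$J = -56$ ($J = 28 \left(-2\right) = -56$)
$z{\left(-190,Z \right)} - J = -42 - -56 = -42 + 56 = 14$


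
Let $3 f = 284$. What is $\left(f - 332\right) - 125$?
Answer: $- \frac{1087}{3} \approx -362.33$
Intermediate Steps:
$f = \frac{284}{3}$ ($f = \frac{1}{3} \cdot 284 = \frac{284}{3} \approx 94.667$)
$\left(f - 332\right) - 125 = \left(\frac{284}{3} - 332\right) - 125 = - \frac{712}{3} - 125 = - \frac{1087}{3}$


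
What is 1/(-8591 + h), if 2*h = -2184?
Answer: -1/9683 ≈ -0.00010327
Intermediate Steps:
h = -1092 (h = (½)*(-2184) = -1092)
1/(-8591 + h) = 1/(-8591 - 1092) = 1/(-9683) = -1/9683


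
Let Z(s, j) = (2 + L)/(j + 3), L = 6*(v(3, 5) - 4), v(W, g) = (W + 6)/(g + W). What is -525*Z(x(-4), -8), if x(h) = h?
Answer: -6405/4 ≈ -1601.3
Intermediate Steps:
v(W, g) = (6 + W)/(W + g)
L = -69/4 (L = 6*((6 + 3)/(3 + 5) - 4) = 6*(9/8 - 4) = 6*(-23/8) = -69/4 ≈ -17.250)
Z(s, j) = -61/(4*(3 + j)) (Z(s, j) = (2 - 69/4)/(j + 3) = -61/(4*(3 + j)))
-525*Z(x(-4), -8) = -(-32025)/(12 + 4*(-8)) = -(-32025)/(12 - 32) = -(-32025)/(-20) = -(-32025)*(-1)/20 = -525*61/20 = -6405/4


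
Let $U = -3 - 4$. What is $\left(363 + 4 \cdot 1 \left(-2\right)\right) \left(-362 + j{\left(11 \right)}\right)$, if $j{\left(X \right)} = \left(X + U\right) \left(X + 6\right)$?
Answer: $-104370$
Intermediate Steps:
$U = -7$
$j{\left(X \right)} = \left(-7 + X\right) \left(6 + X\right)$ ($j{\left(X \right)} = \left(X - 7\right) \left(X + 6\right) = \left(-7 + X\right) \left(6 + X\right)$)
$\left(363 + 4 \cdot 1 \left(-2\right)\right) \left(-362 + j{\left(11 \right)}\right) = \left(363 + 4 \cdot 1 \left(-2\right)\right) \left(-362 - \left(53 - 121\right)\right) = \left(363 + 4 \left(-2\right)\right) \left(-362 - -68\right) = \left(363 - 8\right) \left(-362 + 68\right) = 355 \left(-294\right) = -104370$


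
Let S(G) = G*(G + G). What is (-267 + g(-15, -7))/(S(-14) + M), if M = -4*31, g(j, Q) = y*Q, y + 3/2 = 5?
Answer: -583/536 ≈ -1.0877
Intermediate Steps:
y = 7/2 (y = -3/2 + 5 = 7/2 ≈ 3.5000)
g(j, Q) = 7*Q/2
S(G) = 2*G² (S(G) = G*(2*G) = 2*G²)
M = -124
(-267 + g(-15, -7))/(S(-14) + M) = (-267 + (7/2)*(-7))/(2*(-14)² - 124) = (-267 - 49/2)/(2*196 - 124) = -583/(2*(392 - 124)) = -583/2/268 = -583/2*1/268 = -583/536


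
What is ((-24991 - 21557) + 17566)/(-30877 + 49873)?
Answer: -14491/9498 ≈ -1.5257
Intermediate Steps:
((-24991 - 21557) + 17566)/(-30877 + 49873) = (-46548 + 17566)/18996 = -28982*1/18996 = -14491/9498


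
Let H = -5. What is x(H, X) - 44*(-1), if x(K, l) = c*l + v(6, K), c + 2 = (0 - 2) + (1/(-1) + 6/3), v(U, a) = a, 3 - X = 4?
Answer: 42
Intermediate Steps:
X = -1 (X = 3 - 1*4 = 3 - 4 = -1)
c = -3 (c = -2 + ((0 - 2) + (1/(-1) + 6/3)) = -2 + (-2 + (1*(-1) + 6*(1/3))) = -2 + (-2 + (-1 + 2)) = -2 + (-2 + 1) = -2 - 1 = -3)
x(K, l) = K - 3*l (x(K, l) = -3*l + K = K - 3*l)
x(H, X) - 44*(-1) = (-5 - 3*(-1)) - 44*(-1) = (-5 + 3) + 44 = -2 + 44 = 42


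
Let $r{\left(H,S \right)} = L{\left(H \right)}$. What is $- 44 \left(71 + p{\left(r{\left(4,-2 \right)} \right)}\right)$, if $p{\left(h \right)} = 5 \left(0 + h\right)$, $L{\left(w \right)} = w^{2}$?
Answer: $-6644$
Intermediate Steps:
$r{\left(H,S \right)} = H^{2}$
$p{\left(h \right)} = 5 h$
$- 44 \left(71 + p{\left(r{\left(4,-2 \right)} \right)}\right) = - 44 \left(71 + 5 \cdot 4^{2}\right) = - 44 \left(71 + 5 \cdot 16\right) = - 44 \left(71 + 80\right) = \left(-44\right) 151 = -6644$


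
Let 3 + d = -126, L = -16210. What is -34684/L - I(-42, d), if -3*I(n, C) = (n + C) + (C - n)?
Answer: -679688/8105 ≈ -83.860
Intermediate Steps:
d = -129 (d = -3 - 126 = -129)
I(n, C) = -2*C/3 (I(n, C) = -((n + C) + (C - n))/3 = -((C + n) + (C - n))/3 = -2*C/3)
-34684/L - I(-42, d) = -34684/(-16210) - (-2)*(-129)/3 = -34684*(-1/16210) - 1*86 = 17342/8105 - 86 = -679688/8105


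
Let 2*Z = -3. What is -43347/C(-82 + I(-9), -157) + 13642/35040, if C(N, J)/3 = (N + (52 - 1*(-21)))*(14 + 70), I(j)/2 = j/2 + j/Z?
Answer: 10691011/367920 ≈ 29.058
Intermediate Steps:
Z = -3/2 (Z = (½)*(-3) = -3/2 ≈ -1.5000)
I(j) = -j/3 (I(j) = 2*(j/2 + j/(-3/2)) = 2*(j*(½) + j*(-⅔)) = 2*(j/2 - 2*j/3) = 2*(-j/6) = -j/3)
C(N, J) = 18396 + 252*N (C(N, J) = 3*((N + (52 - 1*(-21)))*(14 + 70)) = 3*((N + (52 + 21))*84) = 3*((N + 73)*84) = 3*((73 + N)*84) = 3*(6132 + 84*N) = 18396 + 252*N)
-43347/C(-82 + I(-9), -157) + 13642/35040 = -43347/(18396 + 252*(-82 - ⅓*(-9))) + 13642/35040 = -43347/(18396 + 252*(-82 + 3)) + 13642*(1/35040) = -43347/(18396 + 252*(-79)) + 6821/17520 = -43347/(18396 - 19908) + 6821/17520 = -43347/(-1512) + 6821/17520 = -43347*(-1/1512) + 6821/17520 = 14449/504 + 6821/17520 = 10691011/367920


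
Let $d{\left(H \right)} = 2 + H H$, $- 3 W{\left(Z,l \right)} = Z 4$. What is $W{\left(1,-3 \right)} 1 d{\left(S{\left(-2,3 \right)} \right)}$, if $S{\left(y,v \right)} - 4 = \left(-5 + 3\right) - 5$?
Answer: $- \frac{44}{3} \approx -14.667$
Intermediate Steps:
$S{\left(y,v \right)} = -3$ ($S{\left(y,v \right)} = 4 + \left(\left(-5 + 3\right) - 5\right) = 4 - 7 = -3$)
$W{\left(Z,l \right)} = - \frac{4 Z}{3}$ ($W{\left(Z,l \right)} = - \frac{Z 4}{3} = - \frac{4 Z}{3}$)
$d{\left(H \right)} = 2 + H^{2}$
$W{\left(1,-3 \right)} 1 d{\left(S{\left(-2,3 \right)} \right)} = \left(- \frac{4}{3}\right) 1 \cdot 1 \left(2 + \left(-3\right)^{2}\right) = \left(- \frac{4}{3}\right) 1 \left(2 + 9\right) = \left(- \frac{4}{3}\right) 11 = - \frac{44}{3}$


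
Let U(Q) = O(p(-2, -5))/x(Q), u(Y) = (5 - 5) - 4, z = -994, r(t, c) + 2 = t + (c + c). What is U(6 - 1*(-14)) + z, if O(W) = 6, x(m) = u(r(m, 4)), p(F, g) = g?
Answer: -1991/2 ≈ -995.50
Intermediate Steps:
r(t, c) = -2 + t + 2*c (r(t, c) = -2 + (t + (c + c)) = -2 + (t + 2*c) = -2 + t + 2*c)
u(Y) = -4 (u(Y) = 0 - 4 = -4)
x(m) = -4
U(Q) = -3/2 (U(Q) = 6/(-4) = 6*(-¼) = -3/2)
U(6 - 1*(-14)) + z = -3/2 - 994 = -1991/2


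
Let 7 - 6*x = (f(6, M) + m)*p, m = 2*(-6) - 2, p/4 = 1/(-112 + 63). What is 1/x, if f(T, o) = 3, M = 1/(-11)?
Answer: 294/299 ≈ 0.98328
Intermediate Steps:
M = -1/11 ≈ -0.090909
p = -4/49 (p = 4/(-112 + 63) = 4/(-49) = 4*(-1/49) = -4/49 ≈ -0.081633)
m = -14 (m = -12 - 2 = -14)
x = 299/294 (x = 7/6 - (3 - 14)*(-4)/(6*49) = 7/6 - (-11)*(-4)/(6*49) = 7/6 - ⅙*44/49 = 7/6 - 22/147 = 299/294 ≈ 1.0170)
1/x = 1/(299/294) = 294/299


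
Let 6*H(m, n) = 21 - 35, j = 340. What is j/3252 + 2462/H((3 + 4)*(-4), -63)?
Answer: -6004223/5691 ≈ -1055.0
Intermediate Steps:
H(m, n) = -7/3 (H(m, n) = (21 - 35)/6 = (⅙)*(-14) = -7/3)
j/3252 + 2462/H((3 + 4)*(-4), -63) = 340/3252 + 2462/(-7/3) = 340*(1/3252) + 2462*(-3/7) = 85/813 - 7386/7 = -6004223/5691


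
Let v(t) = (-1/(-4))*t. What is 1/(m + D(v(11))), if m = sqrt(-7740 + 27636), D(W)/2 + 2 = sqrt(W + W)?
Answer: 1/(-4 + sqrt(22) + 2*sqrt(4974)) ≈ 0.0070550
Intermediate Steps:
v(t) = t/4 (v(t) = (-1*(-1/4))*t = t/4)
D(W) = -4 + 2*sqrt(2)*sqrt(W) (D(W) = -4 + 2*sqrt(W + W) = -4 + 2*sqrt(2*W) = -4 + 2*(sqrt(2)*sqrt(W)) = -4 + 2*sqrt(2)*sqrt(W))
m = 2*sqrt(4974) (m = sqrt(19896) = 2*sqrt(4974) ≈ 141.05)
1/(m + D(v(11))) = 1/(2*sqrt(4974) + (-4 + 2*sqrt(2)*sqrt((1/4)*11))) = 1/(2*sqrt(4974) + (-4 + 2*sqrt(2)*sqrt(11/4))) = 1/(2*sqrt(4974) + (-4 + 2*sqrt(2)*(sqrt(11)/2))) = 1/(2*sqrt(4974) + (-4 + sqrt(22))) = 1/(-4 + sqrt(22) + 2*sqrt(4974))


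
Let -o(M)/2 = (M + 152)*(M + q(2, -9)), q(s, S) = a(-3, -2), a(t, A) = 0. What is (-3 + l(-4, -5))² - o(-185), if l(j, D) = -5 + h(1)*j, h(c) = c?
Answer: 12354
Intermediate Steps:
q(s, S) = 0
o(M) = -2*M*(152 + M) (o(M) = -2*(M + 152)*(M + 0) = -2*(152 + M)*M = -2*M*(152 + M))
l(j, D) = -5 + j (l(j, D) = -5 + 1*j = -5 + j)
(-3 + l(-4, -5))² - o(-185) = (-3 + (-5 - 4))² - 2*(-185)*(-152 - 1*(-185)) = (-3 - 9)² - 2*(-185)*(-152 + 185) = (-12)² - 2*(-185)*33 = 144 - 1*(-12210) = 144 + 12210 = 12354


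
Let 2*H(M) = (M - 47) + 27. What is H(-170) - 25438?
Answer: -25533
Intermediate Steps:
H(M) = -10 + M/2 (H(M) = ((M - 47) + 27)/2 = ((-47 + M) + 27)/2 = (-20 + M)/2 = -10 + M/2)
H(-170) - 25438 = (-10 + (½)*(-170)) - 25438 = (-10 - 85) - 25438 = -95 - 25438 = -25533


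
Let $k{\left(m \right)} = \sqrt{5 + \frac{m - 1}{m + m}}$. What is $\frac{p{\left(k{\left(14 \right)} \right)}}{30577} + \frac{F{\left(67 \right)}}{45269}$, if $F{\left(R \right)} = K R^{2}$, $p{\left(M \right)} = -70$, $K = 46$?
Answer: $\frac{6310798208}{1384190213} \approx 4.5592$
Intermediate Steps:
$k{\left(m \right)} = \sqrt{5 + \frac{-1 + m}{2 m}}$
$F{\left(R \right)} = 46 R^{2}$
$\frac{p{\left(k{\left(14 \right)} \right)}}{30577} + \frac{F{\left(67 \right)}}{45269} = - \frac{70}{30577} + \frac{46 \cdot 67^{2}}{45269} = \left(-70\right) \frac{1}{30577} + 46 \cdot 4489 \cdot \frac{1}{45269} = - \frac{70}{30577} + 206494 \cdot \frac{1}{45269} = - \frac{70}{30577} + \frac{206494}{45269} = \frac{6310798208}{1384190213}$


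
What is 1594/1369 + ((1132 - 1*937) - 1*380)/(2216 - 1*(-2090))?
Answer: 6610499/5894914 ≈ 1.1214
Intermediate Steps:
1594/1369 + ((1132 - 1*937) - 1*380)/(2216 - 1*(-2090)) = 1594*(1/1369) + ((1132 - 937) - 380)/(2216 + 2090) = 1594/1369 + (195 - 380)/4306 = 1594/1369 - 185*1/4306 = 1594/1369 - 185/4306 = 6610499/5894914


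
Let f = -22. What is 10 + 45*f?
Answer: -980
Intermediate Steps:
10 + 45*f = 10 + 45*(-22) = 10 - 990 = -980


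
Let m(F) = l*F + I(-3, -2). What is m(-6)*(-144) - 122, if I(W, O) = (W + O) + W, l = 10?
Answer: 9670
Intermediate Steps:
I(W, O) = O + 2*W (I(W, O) = (O + W) + W = O + 2*W)
m(F) = -8 + 10*F (m(F) = 10*F + (-2 + 2*(-3)) = 10*F + (-2 - 6) = 10*F - 8 = -8 + 10*F)
m(-6)*(-144) - 122 = (-8 + 10*(-6))*(-144) - 122 = (-8 - 60)*(-144) - 122 = -68*(-144) - 122 = 9792 - 122 = 9670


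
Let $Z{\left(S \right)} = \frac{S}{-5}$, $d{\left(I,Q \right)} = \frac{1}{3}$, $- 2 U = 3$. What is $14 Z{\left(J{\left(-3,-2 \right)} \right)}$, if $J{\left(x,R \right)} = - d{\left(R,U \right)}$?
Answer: $\frac{14}{15} \approx 0.93333$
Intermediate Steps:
$U = - \frac{3}{2}$ ($U = \left(- \frac{1}{2}\right) 3 = - \frac{3}{2} \approx -1.5$)
$d{\left(I,Q \right)} = \frac{1}{3}$
$J{\left(x,R \right)} = - \frac{1}{3}$ ($J{\left(x,R \right)} = \left(-1\right) \frac{1}{3} = - \frac{1}{3}$)
$Z{\left(S \right)} = - \frac{S}{5}$ ($Z{\left(S \right)} = S \left(- \frac{1}{5}\right) = - \frac{S}{5}$)
$14 Z{\left(J{\left(-3,-2 \right)} \right)} = 14 \left(\left(- \frac{1}{5}\right) \left(- \frac{1}{3}\right)\right) = 14 \cdot \frac{1}{15} = \frac{14}{15}$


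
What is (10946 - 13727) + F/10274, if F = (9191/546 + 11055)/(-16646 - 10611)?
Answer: -4672721109179/1680230508 ≈ -2781.0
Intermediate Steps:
F = -66431/163542 (F = (9191*(1/546) + 11055)/(-27257) = (101/6 + 11055)*(-1/27257) = (66431/6)*(-1/27257) = -66431/163542 ≈ -0.40620)
(10946 - 13727) + F/10274 = (10946 - 13727) - 66431/163542/10274 = -2781 - 66431/163542*1/10274 = -2781 - 66431/1680230508 = -4672721109179/1680230508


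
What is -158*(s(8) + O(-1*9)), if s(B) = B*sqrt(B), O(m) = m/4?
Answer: 711/2 - 2528*sqrt(2) ≈ -3219.6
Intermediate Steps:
O(m) = m/4 (O(m) = m*(1/4) = m/4)
s(B) = B**(3/2)
-158*(s(8) + O(-1*9)) = -158*(8**(3/2) + (-1*9)/4) = -158*(16*sqrt(2) + (1/4)*(-9)) = -158*(16*sqrt(2) - 9/4) = -158*(-9/4 + 16*sqrt(2)) = 711/2 - 2528*sqrt(2)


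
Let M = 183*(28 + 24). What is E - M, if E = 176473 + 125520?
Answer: 292477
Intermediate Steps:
E = 301993
M = 9516 (M = 183*52 = 9516)
E - M = 301993 - 1*9516 = 301993 - 9516 = 292477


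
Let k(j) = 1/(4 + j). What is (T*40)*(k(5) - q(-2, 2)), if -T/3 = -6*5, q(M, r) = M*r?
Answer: 14800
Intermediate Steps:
T = 90 (T = -(-18)*5 = -3*(-30) = 90)
(T*40)*(k(5) - q(-2, 2)) = (90*40)*(1/(4 + 5) - (-2)*2) = 3600*(1/9 - 1*(-4)) = 3600*(⅑ + 4) = 3600*(37/9) = 14800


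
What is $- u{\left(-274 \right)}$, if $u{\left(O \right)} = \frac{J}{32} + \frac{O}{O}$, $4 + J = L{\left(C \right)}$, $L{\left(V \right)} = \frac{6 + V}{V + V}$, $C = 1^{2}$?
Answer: $- \frac{63}{64} \approx -0.98438$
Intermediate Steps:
$C = 1$
$L{\left(V \right)} = \frac{6 + V}{2 V}$
$J = - \frac{1}{2}$ ($J = -4 + \frac{6 + 1}{2 \cdot 1} = -4 + \frac{1}{2} \cdot 1 \cdot 7 = -4 + \frac{7}{2} = - \frac{1}{2} \approx -0.5$)
$u{\left(O \right)} = \frac{63}{64}$ ($u{\left(O \right)} = - \frac{1}{2 \cdot 32} + \frac{O}{O} = \left(- \frac{1}{2}\right) \frac{1}{32} + 1 = - \frac{1}{64} + 1 = \frac{63}{64}$)
$- u{\left(-274 \right)} = \left(-1\right) \frac{63}{64} = - \frac{63}{64}$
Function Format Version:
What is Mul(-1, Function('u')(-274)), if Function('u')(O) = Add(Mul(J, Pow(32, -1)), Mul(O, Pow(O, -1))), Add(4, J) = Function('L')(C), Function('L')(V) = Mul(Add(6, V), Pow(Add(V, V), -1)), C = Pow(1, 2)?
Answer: Rational(-63, 64) ≈ -0.98438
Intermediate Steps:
C = 1
Function('L')(V) = Mul(Rational(1, 2), Pow(V, -1), Add(6, V)) (Function('L')(V) = Mul(Add(6, V), Pow(Mul(2, V), -1)) = Mul(Add(6, V), Mul(Rational(1, 2), Pow(V, -1))) = Mul(Rational(1, 2), Pow(V, -1), Add(6, V)))
J = Rational(-1, 2) (J = Add(-4, Mul(Rational(1, 2), Pow(1, -1), Add(6, 1))) = Add(-4, Mul(Rational(1, 2), 1, 7)) = Add(-4, Rational(7, 2)) = Rational(-1, 2) ≈ -0.50000)
Function('u')(O) = Rational(63, 64) (Function('u')(O) = Add(Mul(Rational(-1, 2), Pow(32, -1)), Mul(O, Pow(O, -1))) = Add(Mul(Rational(-1, 2), Rational(1, 32)), 1) = Add(Rational(-1, 64), 1) = Rational(63, 64))
Mul(-1, Function('u')(-274)) = Mul(-1, Rational(63, 64)) = Rational(-63, 64)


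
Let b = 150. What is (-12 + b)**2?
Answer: 19044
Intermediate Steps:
(-12 + b)**2 = (-12 + 150)**2 = 138**2 = 19044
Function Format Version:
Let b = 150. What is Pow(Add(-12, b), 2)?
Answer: 19044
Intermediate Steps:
Pow(Add(-12, b), 2) = Pow(Add(-12, 150), 2) = Pow(138, 2) = 19044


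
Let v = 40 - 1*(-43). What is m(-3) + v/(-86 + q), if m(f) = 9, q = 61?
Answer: 142/25 ≈ 5.6800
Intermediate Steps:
v = 83 (v = 40 + 43 = 83)
m(-3) + v/(-86 + q) = 9 + 83/(-86 + 61) = 9 + 83/(-25) = 9 + 83*(-1/25) = 9 - 83/25 = 142/25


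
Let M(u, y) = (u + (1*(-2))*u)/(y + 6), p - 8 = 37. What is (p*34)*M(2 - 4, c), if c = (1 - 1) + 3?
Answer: 340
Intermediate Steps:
c = 3 (c = 0 + 3 = 3)
p = 45 (p = 8 + 37 = 45)
M(u, y) = -u/(6 + y) (M(u, y) = (u - 2*u)/(6 + y) = (-u)/(6 + y) = -u/(6 + y))
(p*34)*M(2 - 4, c) = (45*34)*(-(2 - 4)/(6 + 3)) = 1530*(-1*(-2)/9) = 1530*(-1*(-2)*⅑) = 1530*(2/9) = 340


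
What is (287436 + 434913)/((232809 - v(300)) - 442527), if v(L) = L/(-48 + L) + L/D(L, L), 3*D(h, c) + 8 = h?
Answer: -1107361017/321504244 ≈ -3.4443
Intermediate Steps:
D(h, c) = -8/3 + h/3
v(L) = L/(-48 + L) + L/(-8/3 + L/3)
(287436 + 434913)/((232809 - v(300)) - 442527) = (287436 + 434913)/((232809 - 4*300*(-38 + 300)/((-48 + 300)*(-8 + 300))) - 442527) = 722349/((232809 - 4*300*262/(252*292)) - 442527) = 722349/((232809 - 1*6550/1533) - 442527) = 722349/((232809 - 6550/1533) - 442527) = 722349/(356889647/1533 - 442527) = 722349/(-321504244/1533) = 722349*(-1533/321504244) = -1107361017/321504244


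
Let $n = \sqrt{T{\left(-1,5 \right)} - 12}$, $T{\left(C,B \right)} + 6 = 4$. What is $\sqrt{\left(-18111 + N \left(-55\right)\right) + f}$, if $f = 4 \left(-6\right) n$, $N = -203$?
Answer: $\sqrt{-6946 - 24 i \sqrt{14}} \approx 0.5387 - 83.344 i$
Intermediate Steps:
$T{\left(C,B \right)} = -2$ ($T{\left(C,B \right)} = -6 + 4 = -2$)
$n = i \sqrt{14}$ ($n = \sqrt{-2 - 12} = \sqrt{-14} = i \sqrt{14} \approx 3.7417 i$)
$f = - 24 i \sqrt{14}$ ($f = 4 \left(-6\right) i \sqrt{14} = - 24 i \sqrt{14} \approx - 89.8 i$)
$\sqrt{\left(-18111 + N \left(-55\right)\right) + f} = \sqrt{\left(-18111 - -11165\right) - 24 i \sqrt{14}} = \sqrt{\left(-18111 + 11165\right) - 24 i \sqrt{14}} = \sqrt{-6946 - 24 i \sqrt{14}}$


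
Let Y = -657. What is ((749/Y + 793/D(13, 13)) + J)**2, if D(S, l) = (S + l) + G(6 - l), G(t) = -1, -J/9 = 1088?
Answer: 25706133455592976/269780625 ≈ 9.5285e+7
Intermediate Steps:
J = -9792 (J = -9*1088 = -9792)
D(S, l) = -1 + S + l (D(S, l) = (S + l) - 1 = -1 + S + l)
((749/Y + 793/D(13, 13)) + J)**2 = ((749/(-657) + 793/(-1 + 13 + 13)) - 9792)**2 = ((749*(-1/657) + 793/25) - 9792)**2 = ((-749/657 + 793*(1/25)) - 9792)**2 = ((-749/657 + 793/25) - 9792)**2 = (502276/16425 - 9792)**2 = (-160331324/16425)**2 = 25706133455592976/269780625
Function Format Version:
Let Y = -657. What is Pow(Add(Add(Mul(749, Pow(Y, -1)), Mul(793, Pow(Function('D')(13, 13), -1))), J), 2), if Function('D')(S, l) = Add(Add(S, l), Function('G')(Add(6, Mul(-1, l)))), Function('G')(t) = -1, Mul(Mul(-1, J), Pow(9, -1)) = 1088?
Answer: Rational(25706133455592976, 269780625) ≈ 9.5285e+7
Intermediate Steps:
J = -9792 (J = Mul(-9, 1088) = -9792)
Function('D')(S, l) = Add(-1, S, l) (Function('D')(S, l) = Add(Add(S, l), -1) = Add(-1, S, l))
Pow(Add(Add(Mul(749, Pow(Y, -1)), Mul(793, Pow(Function('D')(13, 13), -1))), J), 2) = Pow(Add(Add(Mul(749, Pow(-657, -1)), Mul(793, Pow(Add(-1, 13, 13), -1))), -9792), 2) = Pow(Add(Add(Mul(749, Rational(-1, 657)), Mul(793, Pow(25, -1))), -9792), 2) = Pow(Add(Add(Rational(-749, 657), Mul(793, Rational(1, 25))), -9792), 2) = Pow(Add(Add(Rational(-749, 657), Rational(793, 25)), -9792), 2) = Pow(Add(Rational(502276, 16425), -9792), 2) = Pow(Rational(-160331324, 16425), 2) = Rational(25706133455592976, 269780625)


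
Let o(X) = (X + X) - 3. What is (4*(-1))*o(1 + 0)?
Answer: 4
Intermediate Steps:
o(X) = -3 + 2*X (o(X) = 2*X - 3 = -3 + 2*X)
(4*(-1))*o(1 + 0) = (4*(-1))*(-3 + 2*(1 + 0)) = -4*(-3 + 2*1) = -4*(-3 + 2) = -4*(-1) = 4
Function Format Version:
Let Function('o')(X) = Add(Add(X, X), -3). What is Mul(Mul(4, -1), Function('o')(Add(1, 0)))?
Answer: 4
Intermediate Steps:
Function('o')(X) = Add(-3, Mul(2, X)) (Function('o')(X) = Add(Mul(2, X), -3) = Add(-3, Mul(2, X)))
Mul(Mul(4, -1), Function('o')(Add(1, 0))) = Mul(Mul(4, -1), Add(-3, Mul(2, Add(1, 0)))) = Mul(-4, Add(-3, Mul(2, 1))) = Mul(-4, Add(-3, 2)) = Mul(-4, -1) = 4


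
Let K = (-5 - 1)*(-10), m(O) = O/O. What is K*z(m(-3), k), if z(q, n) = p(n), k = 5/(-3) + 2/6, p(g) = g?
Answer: -80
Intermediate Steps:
m(O) = 1
k = -4/3 (k = 5*(-⅓) + 2*(⅙) = -5/3 + ⅓ = -4/3 ≈ -1.3333)
K = 60 (K = -6*(-10) = 60)
z(q, n) = n
K*z(m(-3), k) = 60*(-4/3) = -80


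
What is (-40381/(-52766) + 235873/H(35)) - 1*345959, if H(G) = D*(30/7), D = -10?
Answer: -2781786093463/7914900 ≈ -3.5146e+5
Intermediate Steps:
H(G) = -300/7
(-40381/(-52766) + 235873/H(35)) - 1*345959 = (-40381/(-52766) + 235873/(-300/7)) - 1*345959 = (-40381*(-1/52766) + 235873*(-7/300)) - 345959 = (40381/52766 - 1651111/300) - 345959 = -43555204363/7914900 - 345959 = -2781786093463/7914900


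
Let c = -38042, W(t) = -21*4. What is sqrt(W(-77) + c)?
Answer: I*sqrt(38126) ≈ 195.26*I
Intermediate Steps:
W(t) = -84
sqrt(W(-77) + c) = sqrt(-84 - 38042) = sqrt(-38126) = I*sqrt(38126)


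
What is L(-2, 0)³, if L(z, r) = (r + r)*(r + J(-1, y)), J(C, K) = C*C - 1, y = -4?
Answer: 0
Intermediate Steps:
J(C, K) = -1 + C² (J(C, K) = C² - 1 = -1 + C²)
L(z, r) = 2*r² (L(z, r) = (r + r)*(r + (-1 + (-1)²)) = (2*r)*(r + (-1 + 1)) = (2*r)*(r + 0) = (2*r)*r = 2*r²)
L(-2, 0)³ = (2*0²)³ = (2*0)³ = 0³ = 0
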